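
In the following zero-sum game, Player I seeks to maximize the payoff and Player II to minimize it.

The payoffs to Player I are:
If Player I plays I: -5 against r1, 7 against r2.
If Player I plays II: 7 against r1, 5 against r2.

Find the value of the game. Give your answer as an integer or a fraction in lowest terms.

Row minima are -5 and 5, so Player I's maximin is 5; column maxima are 7 and 7, so Player II's minimax is 7. These differ, so the equilibrium is in mixed strategies.
Let Player I play I with probability p. Player II is indifferent when −5p + 7(1−p) = 7p + 5(1−p), giving p = 1/7.
Let Player II play r1 with probability q. Player I is indifferent when −5q + 7(1−q) = 7q + 5(1−q), giving q = 1/7.
The value is -5·(1/7) + (7)·(6/7) = 37/7.

37/7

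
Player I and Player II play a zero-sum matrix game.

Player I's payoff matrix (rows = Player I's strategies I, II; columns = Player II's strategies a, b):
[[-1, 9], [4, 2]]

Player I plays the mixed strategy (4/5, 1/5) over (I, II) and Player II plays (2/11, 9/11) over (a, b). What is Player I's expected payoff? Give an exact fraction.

342/55

Against (2/11, 9/11), each row's expected payoff is I: 79/11; II: 26/11.
Taking the (4/5, 1/5)-weighted average: (4/5)·(79/11) + (1/5)·(26/11) = 342/55.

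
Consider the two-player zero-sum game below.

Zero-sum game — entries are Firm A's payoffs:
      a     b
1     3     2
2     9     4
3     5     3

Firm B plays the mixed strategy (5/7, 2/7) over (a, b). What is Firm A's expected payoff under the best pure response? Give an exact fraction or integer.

1: (3)·(5/7) + (2)·(2/7) = 19/7.
2: (9)·(5/7) + (4)·(2/7) = 53/7.
3: (5)·(5/7) + (3)·(2/7) = 31/7.
The best pure response is 2 with expected payoff 53/7.

53/7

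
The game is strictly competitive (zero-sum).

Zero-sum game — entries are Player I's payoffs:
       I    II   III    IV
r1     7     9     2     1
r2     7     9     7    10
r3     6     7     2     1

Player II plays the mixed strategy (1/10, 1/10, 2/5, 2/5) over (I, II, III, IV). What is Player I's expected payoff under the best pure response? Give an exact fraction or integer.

r1: (7)·(1/10) + (9)·(1/10) + (2)·(2/5) + (1)·(2/5) = 14/5.
r2: (7)·(1/10) + (9)·(1/10) + (7)·(2/5) + (10)·(2/5) = 42/5.
r3: (6)·(1/10) + (7)·(1/10) + (2)·(2/5) + (1)·(2/5) = 5/2.
The best pure response is r2 with expected payoff 42/5.

42/5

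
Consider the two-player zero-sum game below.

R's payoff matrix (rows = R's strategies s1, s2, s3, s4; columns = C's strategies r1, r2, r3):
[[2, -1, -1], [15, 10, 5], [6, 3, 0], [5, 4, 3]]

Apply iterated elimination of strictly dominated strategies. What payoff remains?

Column r1 is strictly dominated by r2 for C (-1<2, 10<15, 3<6, 4<5); eliminate r1.
Row s3 is strictly dominated by row s2 (10>3, 5>0); eliminate s3.
Row s1 is strictly dominated by row s2 (10>-1, 5>-1); eliminate s1.
Column r2 is strictly dominated by r3 for C (5<10, 3<4); eliminate r2.
Row s4 is strictly dominated by row s2 (5>3); eliminate s4.
Only (s2, r3) remains, with payoff 5.

5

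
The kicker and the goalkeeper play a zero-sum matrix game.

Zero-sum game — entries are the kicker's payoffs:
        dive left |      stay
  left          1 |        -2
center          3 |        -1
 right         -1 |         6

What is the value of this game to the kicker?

Row left is strictly dominated by row center, so the kicker never plays it.
The remaining 2×2 game on (center, right) × (dive left, stay) has no saddle point. Let the kicker play center with probability p; indifference gives 3p − (1−p) = −p + 6(1−p), so p = 7/11.
Similarly the goalkeeper's optimal q on dive left is 7/11, and the value is 3·(7/11) + (-1)·(4/11) = 17/11.

17/11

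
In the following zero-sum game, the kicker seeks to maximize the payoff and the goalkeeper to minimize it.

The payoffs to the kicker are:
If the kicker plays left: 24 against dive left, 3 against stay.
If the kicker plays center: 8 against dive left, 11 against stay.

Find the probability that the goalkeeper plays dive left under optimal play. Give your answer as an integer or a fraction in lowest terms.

1/3

Row minima are 3 and 8, so the kicker's maximin is 8; column maxima are 24 and 11, so the goalkeeper's minimax is 11. These differ, so the equilibrium is in mixed strategies.
Let the goalkeeper play dive left with probability q. The kicker is indifferent when 24q + 3(1−q) = 8q + 11(1−q), giving q = 1/3.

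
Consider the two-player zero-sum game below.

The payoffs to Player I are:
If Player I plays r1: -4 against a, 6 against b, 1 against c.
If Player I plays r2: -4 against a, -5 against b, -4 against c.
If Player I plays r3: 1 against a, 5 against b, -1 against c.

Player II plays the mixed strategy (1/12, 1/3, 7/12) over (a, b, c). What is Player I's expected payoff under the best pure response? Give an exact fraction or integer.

r1: (-4)·(1/12) + (6)·(1/3) + (1)·(7/12) = 9/4.
r2: (-4)·(1/12) + (-5)·(1/3) + (-4)·(7/12) = -13/3.
r3: (1)·(1/12) + (5)·(1/3) + (-1)·(7/12) = 7/6.
The best pure response is r1 with expected payoff 9/4.

9/4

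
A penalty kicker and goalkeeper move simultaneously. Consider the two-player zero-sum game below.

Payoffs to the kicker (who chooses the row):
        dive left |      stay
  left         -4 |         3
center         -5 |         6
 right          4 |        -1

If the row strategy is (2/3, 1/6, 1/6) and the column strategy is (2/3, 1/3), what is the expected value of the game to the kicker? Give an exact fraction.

-17/18

Against (2/3, 1/3), each row's expected payoff is left: -5/3; center: -4/3; right: 7/3.
Taking the (2/3, 1/6, 1/6)-weighted average: (2/3)·(-5/3) + (1/6)·(-4/3) + (1/6)·(7/3) = -17/18.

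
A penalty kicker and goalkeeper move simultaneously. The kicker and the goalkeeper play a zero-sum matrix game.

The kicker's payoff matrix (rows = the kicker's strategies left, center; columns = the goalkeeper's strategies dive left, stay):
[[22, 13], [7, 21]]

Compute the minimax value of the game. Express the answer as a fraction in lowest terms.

371/23

Row minima are 13 and 7, so the kicker's maximin is 13; column maxima are 22 and 21, so the goalkeeper's minimax is 21. These differ, so the equilibrium is in mixed strategies.
Let the kicker play left with probability p. The goalkeeper is indifferent when 22p + 7(1−p) = 13p + 21(1−p), giving p = 14/23.
Let the goalkeeper play dive left with probability q. The kicker is indifferent when 22q + 13(1−q) = 7q + 21(1−q), giving q = 8/23.
The value is 22·(8/23) + (13)·(15/23) = 371/23.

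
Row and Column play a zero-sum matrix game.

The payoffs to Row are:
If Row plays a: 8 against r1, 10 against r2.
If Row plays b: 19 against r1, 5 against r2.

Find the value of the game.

Row minima are 8 and 5, so Row's maximin is 8; column maxima are 19 and 10, so Column's minimax is 10. These differ, so the equilibrium is in mixed strategies.
Let Row play a with probability p. Column is indifferent when 8p + 19(1−p) = 10p + 5(1−p), giving p = 7/8.
Let Column play r1 with probability q. Row is indifferent when 8q + 10(1−q) = 19q + 5(1−q), giving q = 5/16.
The value is 8·(5/16) + (10)·(11/16) = 75/8.

75/8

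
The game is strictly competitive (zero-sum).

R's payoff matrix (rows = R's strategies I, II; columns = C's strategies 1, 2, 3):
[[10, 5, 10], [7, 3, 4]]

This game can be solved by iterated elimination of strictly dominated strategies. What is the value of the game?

Row II is strictly dominated by row I (10>7, 5>3, 10>4); eliminate II.
Column 3 is strictly dominated by 2 for C (5<10); eliminate 3.
Column 1 is strictly dominated by 2 for C (5<10); eliminate 1.
Only (I, 2) remains, with payoff 5.

5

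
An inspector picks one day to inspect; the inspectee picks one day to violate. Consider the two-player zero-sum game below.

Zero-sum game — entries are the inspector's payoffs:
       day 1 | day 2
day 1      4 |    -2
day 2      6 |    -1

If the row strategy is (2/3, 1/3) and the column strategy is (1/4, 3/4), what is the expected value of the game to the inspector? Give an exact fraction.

-1/12

Against (1/4, 3/4), each row's expected payoff is day 1: -1/2; day 2: 3/4.
Taking the (2/3, 1/3)-weighted average: (2/3)·(-1/2) + (1/3)·(3/4) = -1/12.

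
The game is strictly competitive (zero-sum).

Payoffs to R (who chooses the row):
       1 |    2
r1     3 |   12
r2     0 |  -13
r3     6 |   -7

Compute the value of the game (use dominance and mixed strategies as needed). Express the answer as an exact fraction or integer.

Row r2 is strictly dominated by row r3, so R never plays it.
The remaining 2×2 game on (r1, r3) × (1, 2) has no saddle point. Let R play r1 with probability p; indifference gives 3p + 6(1−p) = 12p − 7(1−p), so p = 13/22.
Similarly C's optimal q on 1 is 19/22, and the value is 3·(19/22) + (12)·(3/22) = 93/22.

93/22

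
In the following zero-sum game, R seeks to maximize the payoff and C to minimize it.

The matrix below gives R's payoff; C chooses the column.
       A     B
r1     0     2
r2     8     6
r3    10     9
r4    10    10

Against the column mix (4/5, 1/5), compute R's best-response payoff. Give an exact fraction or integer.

10

r1: (0)·(4/5) + (2)·(1/5) = 2/5.
r2: (8)·(4/5) + (6)·(1/5) = 38/5.
r3: (10)·(4/5) + (9)·(1/5) = 49/5.
r4: (10)·(4/5) + (10)·(1/5) = 10.
The best pure response is r4 with expected payoff 10.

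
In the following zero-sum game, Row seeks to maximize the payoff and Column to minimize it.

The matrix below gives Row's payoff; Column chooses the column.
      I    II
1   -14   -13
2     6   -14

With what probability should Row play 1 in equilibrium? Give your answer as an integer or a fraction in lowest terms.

Row minima are -14 and -14, so Row's maximin is -14; column maxima are 6 and -13, so Column's minimax is -13. These differ, so the equilibrium is in mixed strategies.
Let Row play 1 with probability p. Column is indifferent when −14p + 6(1−p) = −13p − 14(1−p), giving p = 20/21.

20/21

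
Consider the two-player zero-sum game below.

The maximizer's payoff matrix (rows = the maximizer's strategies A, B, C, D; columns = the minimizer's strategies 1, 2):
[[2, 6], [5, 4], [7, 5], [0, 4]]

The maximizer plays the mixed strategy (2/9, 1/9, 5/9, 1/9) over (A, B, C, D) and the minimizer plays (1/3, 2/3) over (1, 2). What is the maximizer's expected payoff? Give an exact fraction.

134/27

Against (1/3, 2/3), each row's expected payoff is A: 14/3; B: 13/3; C: 17/3; D: 8/3.
Taking the (2/9, 1/9, 5/9, 1/9)-weighted average: (2/9)·(14/3) + (1/9)·(13/3) + (5/9)·(17/3) + (1/9)·(8/3) = 134/27.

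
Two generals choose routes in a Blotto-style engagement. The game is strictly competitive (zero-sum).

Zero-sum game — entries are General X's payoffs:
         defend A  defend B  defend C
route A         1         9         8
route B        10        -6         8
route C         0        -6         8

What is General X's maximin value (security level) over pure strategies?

1

The worst-case payoff for each row is route A: 1, route B: -6, route C: -6.
The best of these is 1.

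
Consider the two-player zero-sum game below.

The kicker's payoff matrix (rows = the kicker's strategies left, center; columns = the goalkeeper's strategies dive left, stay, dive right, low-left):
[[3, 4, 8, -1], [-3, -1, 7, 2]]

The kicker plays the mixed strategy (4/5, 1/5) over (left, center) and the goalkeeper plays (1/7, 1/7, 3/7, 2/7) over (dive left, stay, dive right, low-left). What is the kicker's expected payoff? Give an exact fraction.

Against (1/7, 1/7, 3/7, 2/7), each row's expected payoff is left: 29/7; center: 3.
Taking the (4/5, 1/5)-weighted average: (4/5)·(29/7) + (1/5)·(3) = 137/35.

137/35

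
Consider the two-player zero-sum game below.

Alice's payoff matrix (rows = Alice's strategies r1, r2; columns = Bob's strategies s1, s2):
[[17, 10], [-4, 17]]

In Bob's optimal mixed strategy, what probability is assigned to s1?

1/4

Row minima are 10 and -4, so Alice's maximin is 10; column maxima are 17 and 17, so Bob's minimax is 17. These differ, so the equilibrium is in mixed strategies.
Let Bob play s1 with probability q. Alice is indifferent when 17q + 10(1−q) = −4q + 17(1−q), giving q = 1/4.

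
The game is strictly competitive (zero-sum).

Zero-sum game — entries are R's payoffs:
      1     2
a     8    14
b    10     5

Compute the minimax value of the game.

Row minima are 8 and 5, so R's maximin is 8; column maxima are 10 and 14, so C's minimax is 10. These differ, so the equilibrium is in mixed strategies.
Let R play a with probability p. C is indifferent when 8p + 10(1−p) = 14p + 5(1−p), giving p = 5/11.
Let C play 1 with probability q. R is indifferent when 8q + 14(1−q) = 10q + 5(1−q), giving q = 9/11.
The value is 8·(9/11) + (14)·(2/11) = 100/11.

100/11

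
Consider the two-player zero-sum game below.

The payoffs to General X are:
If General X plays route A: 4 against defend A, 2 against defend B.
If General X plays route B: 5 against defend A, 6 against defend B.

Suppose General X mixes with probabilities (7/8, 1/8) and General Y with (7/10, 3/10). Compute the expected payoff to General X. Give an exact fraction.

291/80

Against (7/10, 3/10), each row's expected payoff is route A: 17/5; route B: 53/10.
Taking the (7/8, 1/8)-weighted average: (7/8)·(17/5) + (1/8)·(53/10) = 291/80.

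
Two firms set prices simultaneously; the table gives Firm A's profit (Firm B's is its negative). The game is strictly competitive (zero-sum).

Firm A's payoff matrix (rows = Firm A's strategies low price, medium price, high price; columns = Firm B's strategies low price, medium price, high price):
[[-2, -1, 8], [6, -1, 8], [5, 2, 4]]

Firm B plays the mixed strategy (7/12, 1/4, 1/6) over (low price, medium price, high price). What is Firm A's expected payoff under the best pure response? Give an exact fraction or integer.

low price: (-2)·(7/12) + (-1)·(1/4) + (8)·(1/6) = -1/12.
medium price: (6)·(7/12) + (-1)·(1/4) + (8)·(1/6) = 55/12.
high price: (5)·(7/12) + (2)·(1/4) + (4)·(1/6) = 49/12.
The best pure response is medium price with expected payoff 55/12.

55/12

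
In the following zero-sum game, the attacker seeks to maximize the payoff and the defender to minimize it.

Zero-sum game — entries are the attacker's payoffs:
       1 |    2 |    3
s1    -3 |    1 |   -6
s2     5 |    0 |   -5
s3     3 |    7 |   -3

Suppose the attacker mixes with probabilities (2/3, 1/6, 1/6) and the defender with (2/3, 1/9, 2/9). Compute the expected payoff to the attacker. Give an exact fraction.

Against (2/3, 1/9, 2/9), each row's expected payoff is s1: -29/9; s2: 20/9; s3: 19/9.
Taking the (2/3, 1/6, 1/6)-weighted average: (2/3)·(-29/9) + (1/6)·(20/9) + (1/6)·(19/9) = -77/54.

-77/54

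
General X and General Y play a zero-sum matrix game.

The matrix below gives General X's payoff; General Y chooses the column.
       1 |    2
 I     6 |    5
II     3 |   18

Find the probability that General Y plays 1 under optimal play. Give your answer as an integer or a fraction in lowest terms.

Row minima are 5 and 3, so General X's maximin is 5; column maxima are 6 and 18, so General Y's minimax is 6. These differ, so the equilibrium is in mixed strategies.
Let General Y play 1 with probability q. General X is indifferent when 6q + 5(1−q) = 3q + 18(1−q), giving q = 13/16.

13/16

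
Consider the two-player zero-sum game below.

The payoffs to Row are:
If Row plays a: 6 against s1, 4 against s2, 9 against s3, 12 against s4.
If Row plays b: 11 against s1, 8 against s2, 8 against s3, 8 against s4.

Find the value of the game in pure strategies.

Row minima: 4, 8 → Row's maximin is 8.
Column maxima: 11, 8, 9, 12 → Column's minimax is 8.
They coincide at (b, s2), so the value is 8.

8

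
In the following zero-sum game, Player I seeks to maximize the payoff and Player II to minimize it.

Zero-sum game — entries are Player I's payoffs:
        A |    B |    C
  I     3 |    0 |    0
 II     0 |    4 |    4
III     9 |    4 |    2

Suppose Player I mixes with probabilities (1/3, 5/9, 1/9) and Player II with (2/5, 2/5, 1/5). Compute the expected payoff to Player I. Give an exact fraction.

106/45

Against (2/5, 2/5, 1/5), each row's expected payoff is I: 6/5; II: 12/5; III: 28/5.
Taking the (1/3, 5/9, 1/9)-weighted average: (1/3)·(6/5) + (5/9)·(12/5) + (1/9)·(28/5) = 106/45.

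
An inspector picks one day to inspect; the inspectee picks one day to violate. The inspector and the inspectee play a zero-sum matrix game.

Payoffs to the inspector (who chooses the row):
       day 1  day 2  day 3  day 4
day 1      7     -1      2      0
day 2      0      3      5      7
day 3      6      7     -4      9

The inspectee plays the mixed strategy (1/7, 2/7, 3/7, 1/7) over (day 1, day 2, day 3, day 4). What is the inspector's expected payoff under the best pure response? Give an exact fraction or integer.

4

day 1: (7)·(1/7) + (-1)·(2/7) + (2)·(3/7) + (0)·(1/7) = 11/7.
day 2: (0)·(1/7) + (3)·(2/7) + (5)·(3/7) + (7)·(1/7) = 4.
day 3: (6)·(1/7) + (7)·(2/7) + (-4)·(3/7) + (9)·(1/7) = 17/7.
The best pure response is day 2 with expected payoff 4.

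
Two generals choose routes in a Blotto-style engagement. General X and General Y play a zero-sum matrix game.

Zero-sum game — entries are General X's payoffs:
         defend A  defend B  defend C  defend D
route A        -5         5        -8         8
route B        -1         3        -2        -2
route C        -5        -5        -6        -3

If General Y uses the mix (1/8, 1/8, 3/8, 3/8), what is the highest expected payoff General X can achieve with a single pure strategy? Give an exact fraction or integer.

0

route A: (-5)·(1/8) + (5)·(1/8) + (-8)·(3/8) + (8)·(3/8) = 0.
route B: (-1)·(1/8) + (3)·(1/8) + (-2)·(3/8) + (-2)·(3/8) = -5/4.
route C: (-5)·(1/8) + (-5)·(1/8) + (-6)·(3/8) + (-3)·(3/8) = -37/8.
The best pure response is route A with expected payoff 0.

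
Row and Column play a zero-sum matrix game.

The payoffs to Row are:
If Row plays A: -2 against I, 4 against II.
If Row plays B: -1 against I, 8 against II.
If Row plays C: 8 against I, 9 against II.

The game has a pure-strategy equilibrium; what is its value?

Row minima: -2, -1, 8 → Row's maximin is 8.
Column maxima: 8, 9 → Column's minimax is 8.
They coincide at (C, I), so the value is 8.

8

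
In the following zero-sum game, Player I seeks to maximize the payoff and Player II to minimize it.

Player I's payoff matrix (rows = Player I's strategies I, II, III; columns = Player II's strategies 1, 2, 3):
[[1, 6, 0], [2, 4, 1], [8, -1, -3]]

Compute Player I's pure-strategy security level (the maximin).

The worst-case payoff for each row is I: 0, II: 1, III: -3.
The best of these is 1.

1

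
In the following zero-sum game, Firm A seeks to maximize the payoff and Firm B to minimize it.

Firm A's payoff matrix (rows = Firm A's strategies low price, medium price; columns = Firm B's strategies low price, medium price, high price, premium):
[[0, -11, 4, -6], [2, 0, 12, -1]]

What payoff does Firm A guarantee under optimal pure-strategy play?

Row minima: -11, -1 → Firm A's maximin is -1.
Column maxima: 2, 0, 12, -1 → Firm B's minimax is -1.
They coincide at (medium price, premium), so the value is -1.

-1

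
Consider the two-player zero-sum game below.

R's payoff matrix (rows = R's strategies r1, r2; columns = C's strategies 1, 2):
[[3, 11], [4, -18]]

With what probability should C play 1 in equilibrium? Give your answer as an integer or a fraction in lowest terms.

29/30

Row minima are 3 and -18, so R's maximin is 3; column maxima are 4 and 11, so C's minimax is 4. These differ, so the equilibrium is in mixed strategies.
Let C play 1 with probability q. R is indifferent when 3q + 11(1−q) = 4q − 18(1−q), giving q = 29/30.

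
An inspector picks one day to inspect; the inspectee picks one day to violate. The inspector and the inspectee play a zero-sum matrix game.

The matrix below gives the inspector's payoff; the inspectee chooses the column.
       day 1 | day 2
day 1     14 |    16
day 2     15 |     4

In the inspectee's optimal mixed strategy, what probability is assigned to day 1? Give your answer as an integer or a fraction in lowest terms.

12/13

Row minima are 14 and 4, so the inspector's maximin is 14; column maxima are 15 and 16, so the inspectee's minimax is 15. These differ, so the equilibrium is in mixed strategies.
Let the inspectee play day 1 with probability q. The inspector is indifferent when 14q + 16(1−q) = 15q + 4(1−q), giving q = 12/13.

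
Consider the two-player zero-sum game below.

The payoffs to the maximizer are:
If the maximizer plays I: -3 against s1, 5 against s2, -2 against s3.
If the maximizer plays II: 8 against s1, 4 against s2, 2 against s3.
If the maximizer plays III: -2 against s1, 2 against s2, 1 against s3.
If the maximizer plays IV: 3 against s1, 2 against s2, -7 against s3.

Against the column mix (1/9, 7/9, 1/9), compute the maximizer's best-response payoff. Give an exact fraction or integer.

38/9

I: (-3)·(1/9) + (5)·(7/9) + (-2)·(1/9) = 10/3.
II: (8)·(1/9) + (4)·(7/9) + (2)·(1/9) = 38/9.
III: (-2)·(1/9) + (2)·(7/9) + (1)·(1/9) = 13/9.
IV: (3)·(1/9) + (2)·(7/9) + (-7)·(1/9) = 10/9.
The best pure response is II with expected payoff 38/9.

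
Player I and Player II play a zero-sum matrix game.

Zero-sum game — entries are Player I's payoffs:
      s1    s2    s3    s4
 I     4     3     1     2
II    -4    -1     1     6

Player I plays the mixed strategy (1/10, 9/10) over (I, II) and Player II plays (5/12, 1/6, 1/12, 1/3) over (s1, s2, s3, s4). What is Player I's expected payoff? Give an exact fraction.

31/60

Against (5/12, 1/6, 1/12, 1/3), each row's expected payoff is I: 35/12; II: 1/4.
Taking the (1/10, 9/10)-weighted average: (1/10)·(35/12) + (9/10)·(1/4) = 31/60.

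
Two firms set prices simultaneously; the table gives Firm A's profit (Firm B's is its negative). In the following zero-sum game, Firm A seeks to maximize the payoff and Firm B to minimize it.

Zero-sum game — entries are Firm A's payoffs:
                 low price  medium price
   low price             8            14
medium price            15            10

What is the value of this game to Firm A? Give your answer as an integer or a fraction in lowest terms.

130/11

Row minima are 8 and 10, so Firm A's maximin is 10; column maxima are 15 and 14, so Firm B's minimax is 14. These differ, so the equilibrium is in mixed strategies.
Let Firm A play low price with probability p. Firm B is indifferent when 8p + 15(1−p) = 14p + 10(1−p), giving p = 5/11.
Let Firm B play low price with probability q. Firm A is indifferent when 8q + 14(1−q) = 15q + 10(1−q), giving q = 4/11.
The value is 8·(4/11) + (14)·(7/11) = 130/11.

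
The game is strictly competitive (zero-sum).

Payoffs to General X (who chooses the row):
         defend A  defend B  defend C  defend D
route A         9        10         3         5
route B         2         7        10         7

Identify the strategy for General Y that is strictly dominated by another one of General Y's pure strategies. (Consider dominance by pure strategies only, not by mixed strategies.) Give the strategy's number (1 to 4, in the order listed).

General Y prefers columns that give General X less. Compare defend B with defend A: 9 < 10, 2 < 7.
So defend A strictly dominates defend B for General Y; defend B is strictly dominated.

2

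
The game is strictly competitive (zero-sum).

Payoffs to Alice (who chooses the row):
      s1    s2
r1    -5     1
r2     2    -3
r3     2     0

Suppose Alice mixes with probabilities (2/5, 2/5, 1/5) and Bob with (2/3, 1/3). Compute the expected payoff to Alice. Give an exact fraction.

Against (2/3, 1/3), each row's expected payoff is r1: -3; r2: 1/3; r3: 4/3.
Taking the (2/5, 2/5, 1/5)-weighted average: (2/5)·(-3) + (2/5)·(1/3) + (1/5)·(4/3) = -4/5.

-4/5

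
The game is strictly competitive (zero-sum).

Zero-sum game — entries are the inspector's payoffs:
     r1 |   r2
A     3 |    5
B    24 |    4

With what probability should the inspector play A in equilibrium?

10/11

Row minima are 3 and 4, so the inspector's maximin is 4; column maxima are 24 and 5, so the inspectee's minimax is 5. These differ, so the equilibrium is in mixed strategies.
Let the inspector play A with probability p. The inspectee is indifferent when 3p + 24(1−p) = 5p + 4(1−p), giving p = 10/11.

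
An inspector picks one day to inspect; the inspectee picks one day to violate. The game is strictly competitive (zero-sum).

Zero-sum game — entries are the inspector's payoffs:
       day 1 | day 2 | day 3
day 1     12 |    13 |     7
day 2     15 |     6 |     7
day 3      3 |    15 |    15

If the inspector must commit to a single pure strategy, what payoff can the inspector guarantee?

The worst-case payoff for each row is day 1: 7, day 2: 6, day 3: 3.
The best of these is 7.

7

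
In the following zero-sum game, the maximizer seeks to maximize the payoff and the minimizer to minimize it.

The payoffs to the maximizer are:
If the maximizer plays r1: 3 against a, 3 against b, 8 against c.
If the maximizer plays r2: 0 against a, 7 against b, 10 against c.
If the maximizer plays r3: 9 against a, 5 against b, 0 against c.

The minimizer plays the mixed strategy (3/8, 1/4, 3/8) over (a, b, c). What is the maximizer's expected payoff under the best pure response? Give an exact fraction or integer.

11/2

r1: (3)·(3/8) + (3)·(1/4) + (8)·(3/8) = 39/8.
r2: (0)·(3/8) + (7)·(1/4) + (10)·(3/8) = 11/2.
r3: (9)·(3/8) + (5)·(1/4) + (0)·(3/8) = 37/8.
The best pure response is r2 with expected payoff 11/2.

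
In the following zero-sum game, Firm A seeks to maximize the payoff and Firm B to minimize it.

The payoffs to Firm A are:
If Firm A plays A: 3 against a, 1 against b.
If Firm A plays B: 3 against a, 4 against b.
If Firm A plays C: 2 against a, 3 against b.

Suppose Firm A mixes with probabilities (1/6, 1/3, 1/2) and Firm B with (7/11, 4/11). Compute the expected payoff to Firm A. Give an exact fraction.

Against (7/11, 4/11), each row's expected payoff is A: 25/11; B: 37/11; C: 26/11.
Taking the (1/6, 1/3, 1/2)-weighted average: (1/6)·(25/11) + (1/3)·(37/11) + (1/2)·(26/11) = 59/22.

59/22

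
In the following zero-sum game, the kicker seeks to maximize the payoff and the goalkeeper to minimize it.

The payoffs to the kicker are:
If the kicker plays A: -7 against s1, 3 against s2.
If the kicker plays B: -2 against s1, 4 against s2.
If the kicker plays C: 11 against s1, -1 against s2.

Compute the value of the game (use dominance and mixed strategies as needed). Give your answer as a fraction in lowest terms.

7/3

Row A is strictly dominated by row B, so the kicker never plays it.
The remaining 2×2 game on (B, C) × (s1, s2) has no saddle point. Let the kicker play B with probability p; indifference gives −2p + 11(1−p) = 4p − (1−p), so p = 2/3.
Similarly the goalkeeper's optimal q on s1 is 5/18, and the value is -2·(5/18) + (4)·(13/18) = 7/3.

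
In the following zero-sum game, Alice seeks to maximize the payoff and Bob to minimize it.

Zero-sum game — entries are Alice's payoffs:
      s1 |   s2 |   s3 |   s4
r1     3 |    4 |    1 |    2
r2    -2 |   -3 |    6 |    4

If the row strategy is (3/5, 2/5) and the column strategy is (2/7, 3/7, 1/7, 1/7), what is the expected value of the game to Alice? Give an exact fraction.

57/35

Against (2/7, 3/7, 1/7, 1/7), each row's expected payoff is r1: 3; r2: -3/7.
Taking the (3/5, 2/5)-weighted average: (3/5)·(3) + (2/5)·(-3/7) = 57/35.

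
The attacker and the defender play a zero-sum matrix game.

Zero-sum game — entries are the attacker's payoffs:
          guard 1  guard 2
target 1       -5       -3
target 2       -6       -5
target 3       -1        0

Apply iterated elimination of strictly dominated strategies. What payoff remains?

-1

Column guard 2 is strictly dominated by guard 1 for the defender (-5<-3, -6<-5, -1<0); eliminate guard 2.
Row target 2 is strictly dominated by row target 1 (-5>-6); eliminate target 2.
Row target 1 is strictly dominated by row target 3 (-1>-5); eliminate target 1.
Only (target 3, guard 1) remains, with payoff -1.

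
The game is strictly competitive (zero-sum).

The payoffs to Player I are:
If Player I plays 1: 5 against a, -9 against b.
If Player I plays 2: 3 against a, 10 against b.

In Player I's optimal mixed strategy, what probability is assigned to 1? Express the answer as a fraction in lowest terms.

Row minima are -9 and 3, so Player I's maximin is 3; column maxima are 5 and 10, so Player II's minimax is 5. These differ, so the equilibrium is in mixed strategies.
Let Player I play 1 with probability p. Player II is indifferent when 5p + 3(1−p) = −9p + 10(1−p), giving p = 1/3.

1/3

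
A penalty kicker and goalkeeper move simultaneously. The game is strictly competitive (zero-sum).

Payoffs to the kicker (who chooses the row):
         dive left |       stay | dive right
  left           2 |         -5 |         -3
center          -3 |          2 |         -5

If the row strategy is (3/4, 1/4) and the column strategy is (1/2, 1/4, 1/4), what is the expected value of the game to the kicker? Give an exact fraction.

-21/16

Against (1/2, 1/4, 1/4), each row's expected payoff is left: -1; center: -9/4.
Taking the (3/4, 1/4)-weighted average: (3/4)·(-1) + (1/4)·(-9/4) = -21/16.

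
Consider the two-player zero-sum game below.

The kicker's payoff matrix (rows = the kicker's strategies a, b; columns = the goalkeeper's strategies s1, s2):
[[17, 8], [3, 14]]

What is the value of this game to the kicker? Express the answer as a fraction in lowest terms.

107/10

Row minima are 8 and 3, so the kicker's maximin is 8; column maxima are 17 and 14, so the goalkeeper's minimax is 14. These differ, so the equilibrium is in mixed strategies.
Let the kicker play a with probability p. The goalkeeper is indifferent when 17p + 3(1−p) = 8p + 14(1−p), giving p = 11/20.
Let the goalkeeper play s1 with probability q. The kicker is indifferent when 17q + 8(1−q) = 3q + 14(1−q), giving q = 3/10.
The value is 17·(3/10) + (8)·(7/10) = 107/10.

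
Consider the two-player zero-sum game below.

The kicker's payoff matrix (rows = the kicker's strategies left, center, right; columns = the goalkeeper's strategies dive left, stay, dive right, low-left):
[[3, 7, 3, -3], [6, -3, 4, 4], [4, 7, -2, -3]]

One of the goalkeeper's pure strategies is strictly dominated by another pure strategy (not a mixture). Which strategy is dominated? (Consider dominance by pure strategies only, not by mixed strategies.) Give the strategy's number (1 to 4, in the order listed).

1

The goalkeeper prefers columns that give the kicker less. Compare dive left with low-left: -3 < 3, 4 < 6, -3 < 4.
So low-left strictly dominates dive left for the goalkeeper; dive left is strictly dominated.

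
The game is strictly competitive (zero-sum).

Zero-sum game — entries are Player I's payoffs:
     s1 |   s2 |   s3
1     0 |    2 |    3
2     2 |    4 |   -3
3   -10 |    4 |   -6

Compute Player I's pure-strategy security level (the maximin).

0

The worst-case payoff for each row is 1: 0, 2: -3, 3: -10.
The best of these is 0.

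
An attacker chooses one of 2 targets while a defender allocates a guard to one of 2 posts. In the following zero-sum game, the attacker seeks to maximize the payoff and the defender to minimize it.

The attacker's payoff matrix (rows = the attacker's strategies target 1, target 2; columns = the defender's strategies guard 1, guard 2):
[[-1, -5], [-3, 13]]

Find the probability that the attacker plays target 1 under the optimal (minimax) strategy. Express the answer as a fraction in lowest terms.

4/5

Row minima are -5 and -3, so the attacker's maximin is -3; column maxima are -1 and 13, so the defender's minimax is -1. These differ, so the equilibrium is in mixed strategies.
Let the attacker play target 1 with probability p. The defender is indifferent when −p − 3(1−p) = −5p + 13(1−p), giving p = 4/5.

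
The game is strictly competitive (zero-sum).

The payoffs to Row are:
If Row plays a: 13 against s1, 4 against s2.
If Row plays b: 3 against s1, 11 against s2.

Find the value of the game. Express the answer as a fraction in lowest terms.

131/17

Row minima are 4 and 3, so Row's maximin is 4; column maxima are 13 and 11, so Column's minimax is 11. These differ, so the equilibrium is in mixed strategies.
Let Row play a with probability p. Column is indifferent when 13p + 3(1−p) = 4p + 11(1−p), giving p = 8/17.
Let Column play s1 with probability q. Row is indifferent when 13q + 4(1−q) = 3q + 11(1−q), giving q = 7/17.
The value is 13·(7/17) + (4)·(10/17) = 131/17.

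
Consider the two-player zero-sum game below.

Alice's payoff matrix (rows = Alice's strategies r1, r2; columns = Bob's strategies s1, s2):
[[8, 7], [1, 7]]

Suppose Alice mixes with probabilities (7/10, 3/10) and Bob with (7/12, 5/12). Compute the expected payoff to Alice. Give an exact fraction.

763/120

Against (7/12, 5/12), each row's expected payoff is r1: 91/12; r2: 7/2.
Taking the (7/10, 3/10)-weighted average: (7/10)·(91/12) + (3/10)·(7/2) = 763/120.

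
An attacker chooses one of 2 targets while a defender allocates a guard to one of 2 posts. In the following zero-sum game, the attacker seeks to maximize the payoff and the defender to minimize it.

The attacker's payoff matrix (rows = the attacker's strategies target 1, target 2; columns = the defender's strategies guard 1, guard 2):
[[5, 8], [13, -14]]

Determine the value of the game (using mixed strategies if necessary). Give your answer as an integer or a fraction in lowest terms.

29/5

Row minima are 5 and -14, so the attacker's maximin is 5; column maxima are 13 and 8, so the defender's minimax is 8. These differ, so the equilibrium is in mixed strategies.
Let the attacker play target 1 with probability p. The defender is indifferent when 5p + 13(1−p) = 8p − 14(1−p), giving p = 9/10.
Let the defender play guard 1 with probability q. The attacker is indifferent when 5q + 8(1−q) = 13q − 14(1−q), giving q = 11/15.
The value is 5·(11/15) + (8)·(4/15) = 29/5.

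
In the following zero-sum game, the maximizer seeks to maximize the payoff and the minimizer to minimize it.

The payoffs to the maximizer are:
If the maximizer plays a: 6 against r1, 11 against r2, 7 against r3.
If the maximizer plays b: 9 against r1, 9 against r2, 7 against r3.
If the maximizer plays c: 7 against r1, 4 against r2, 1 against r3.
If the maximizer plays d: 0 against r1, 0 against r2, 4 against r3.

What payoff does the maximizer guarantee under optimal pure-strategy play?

7

Row minima: 6, 7, 1, 0 → the maximizer's maximin is 7.
Column maxima: 9, 11, 7 → the minimizer's minimax is 7.
They coincide at (b, r3), so the value is 7.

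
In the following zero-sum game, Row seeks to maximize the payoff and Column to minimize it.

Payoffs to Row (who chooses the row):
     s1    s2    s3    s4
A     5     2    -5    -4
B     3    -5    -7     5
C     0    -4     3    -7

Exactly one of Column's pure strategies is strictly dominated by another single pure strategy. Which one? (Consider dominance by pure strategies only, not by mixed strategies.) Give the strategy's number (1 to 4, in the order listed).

Column prefers columns that give Row less. Compare s1 with s2: 2 < 5, -5 < 3, -4 < 0.
So s2 strictly dominates s1 for Column; s1 is strictly dominated.

1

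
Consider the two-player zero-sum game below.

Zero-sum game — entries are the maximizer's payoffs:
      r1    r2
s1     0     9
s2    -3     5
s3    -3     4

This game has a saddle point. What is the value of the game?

Row minima: 0, -3, -3 → the maximizer's maximin is 0.
Column maxima: 0, 9 → the minimizer's minimax is 0.
They coincide at (s1, r1), so the value is 0.

0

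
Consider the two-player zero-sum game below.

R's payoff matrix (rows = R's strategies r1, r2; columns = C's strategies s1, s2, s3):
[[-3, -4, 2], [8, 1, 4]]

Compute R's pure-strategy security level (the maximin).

1

The worst-case payoff for each row is r1: -4, r2: 1.
The best of these is 1.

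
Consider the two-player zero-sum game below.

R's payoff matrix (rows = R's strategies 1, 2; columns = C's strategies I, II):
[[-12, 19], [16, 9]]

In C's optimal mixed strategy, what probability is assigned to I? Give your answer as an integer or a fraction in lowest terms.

5/19

Row minima are -12 and 9, so R's maximin is 9; column maxima are 16 and 19, so C's minimax is 16. These differ, so the equilibrium is in mixed strategies.
Let C play I with probability q. R is indifferent when −12q + 19(1−q) = 16q + 9(1−q), giving q = 5/19.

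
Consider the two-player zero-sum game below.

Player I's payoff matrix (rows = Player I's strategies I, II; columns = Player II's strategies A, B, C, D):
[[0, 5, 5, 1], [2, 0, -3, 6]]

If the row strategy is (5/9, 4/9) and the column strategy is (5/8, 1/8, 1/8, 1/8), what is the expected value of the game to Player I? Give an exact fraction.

Against (5/8, 1/8, 1/8, 1/8), each row's expected payoff is I: 11/8; II: 13/8.
Taking the (5/9, 4/9)-weighted average: (5/9)·(11/8) + (4/9)·(13/8) = 107/72.

107/72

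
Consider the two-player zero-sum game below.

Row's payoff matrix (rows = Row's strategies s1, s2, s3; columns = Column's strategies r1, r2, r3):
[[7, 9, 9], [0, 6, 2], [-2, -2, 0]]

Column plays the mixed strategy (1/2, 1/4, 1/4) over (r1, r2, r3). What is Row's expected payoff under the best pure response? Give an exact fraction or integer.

s1: (7)·(1/2) + (9)·(1/4) + (9)·(1/4) = 8.
s2: (0)·(1/2) + (6)·(1/4) + (2)·(1/4) = 2.
s3: (-2)·(1/2) + (-2)·(1/4) + (0)·(1/4) = -3/2.
The best pure response is s1 with expected payoff 8.

8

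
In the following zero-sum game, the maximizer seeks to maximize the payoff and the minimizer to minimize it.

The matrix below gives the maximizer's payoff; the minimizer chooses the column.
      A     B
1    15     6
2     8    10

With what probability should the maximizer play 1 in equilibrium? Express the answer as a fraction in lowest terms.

Row minima are 6 and 8, so the maximizer's maximin is 8; column maxima are 15 and 10, so the minimizer's minimax is 10. These differ, so the equilibrium is in mixed strategies.
Let the maximizer play 1 with probability p. The minimizer is indifferent when 15p + 8(1−p) = 6p + 10(1−p), giving p = 2/11.

2/11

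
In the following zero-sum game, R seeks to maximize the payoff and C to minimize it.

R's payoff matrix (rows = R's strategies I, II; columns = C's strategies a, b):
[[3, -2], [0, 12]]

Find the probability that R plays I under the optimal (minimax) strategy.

Row minima are -2 and 0, so R's maximin is 0; column maxima are 3 and 12, so C's minimax is 3. These differ, so the equilibrium is in mixed strategies.
Let R play I with probability p. C is indifferent when 3p = −2p + 12(1−p), giving p = 12/17.

12/17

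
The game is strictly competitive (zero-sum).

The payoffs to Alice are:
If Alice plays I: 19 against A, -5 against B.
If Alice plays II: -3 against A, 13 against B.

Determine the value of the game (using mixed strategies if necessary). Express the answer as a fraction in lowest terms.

Row minima are -5 and -3, so Alice's maximin is -3; column maxima are 19 and 13, so Bob's minimax is 13. These differ, so the equilibrium is in mixed strategies.
Let Alice play I with probability p. Bob is indifferent when 19p − 3(1−p) = −5p + 13(1−p), giving p = 2/5.
Let Bob play A with probability q. Alice is indifferent when 19q − 5(1−q) = −3q + 13(1−q), giving q = 9/20.
The value is 19·(9/20) + (-5)·(11/20) = 29/5.

29/5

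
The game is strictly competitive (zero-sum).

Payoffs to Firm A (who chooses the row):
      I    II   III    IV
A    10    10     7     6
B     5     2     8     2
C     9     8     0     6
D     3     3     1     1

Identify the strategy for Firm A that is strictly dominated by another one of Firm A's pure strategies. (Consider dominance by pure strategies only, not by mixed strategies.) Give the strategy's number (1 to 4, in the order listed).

4

Compare D with A: 10 > 3, 10 > 3, 7 > 1, 6 > 1.
So A strictly dominates D for Firm A; D is strictly dominated.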